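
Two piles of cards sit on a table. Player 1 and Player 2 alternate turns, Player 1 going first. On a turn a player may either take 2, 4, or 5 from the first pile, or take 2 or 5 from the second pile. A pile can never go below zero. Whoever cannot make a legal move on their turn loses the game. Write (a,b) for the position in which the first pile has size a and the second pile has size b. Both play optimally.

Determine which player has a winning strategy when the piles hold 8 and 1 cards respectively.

Use the standard recursion: the mover loses at a terminal position; elsewhere, the mover wins exactly when some move hands the opponent an L position.
No move ever increases a pile, so every position that can arise here has a ≤ 8 and b ≤ 1; it is enough to label the cells with 0 ≤ a ≤ 8 and 0 ≤ b ≤ 1.
Every move lowers a or b (never raises either), so fill the grid row by row in increasing a, and left to right within a row: each cell's successors are then already labelled.
      b=0  b=1
a=0:    L    L
a=1:    L    L
a=2:    W    W
a=3:    W    W
a=4:    W    W
a=5:    W    W
a=6:    W    W
a=7:    L    L
a=8:    L    L
Cells with no legal move (terminal, hence L): (0,0), (0,1), (1,0), (1,1).
The remaining L cells, each justified by listing all of its moves:
(7,0): only reaches (5,0)(W), (3,0)(W), (2,0)(W), all W → L
(7,1): only reaches (5,1)(W), (3,1)(W), (2,1)(W), all W → L
(8,0): only reaches (6,0)(W), (4,0)(W), (3,0)(W), all W → L
(8,1): only reaches (6,1)(W), (4,1)(W), (3,1)(W), all W → L
Every other cell has at least one move into one of the L cells above, so it is W.
Every move from (8,1) reaches a W position, so the mover loses.

Player 2 wins.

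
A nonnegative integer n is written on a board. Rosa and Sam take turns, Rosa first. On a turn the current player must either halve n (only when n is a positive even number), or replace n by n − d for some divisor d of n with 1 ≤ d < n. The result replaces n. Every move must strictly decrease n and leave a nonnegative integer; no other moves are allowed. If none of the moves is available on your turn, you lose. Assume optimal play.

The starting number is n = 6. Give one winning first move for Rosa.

Move to 3.

Use the standard recursion: the mover loses at a terminal position; elsewhere, the mover wins exactly when some move hands the opponent an L position.
n=0: no move → L
n=1: no move → L
n=2: →1(L), so W
n=3: →2(W) only, which is W, so L
n=4: →3(L), so W
n=5: →4(W) only, which is W, so L
n=6: →3(L), so W
From 6, the L positions reachable in one move are: 3, 5. Any move reaching one of these is winning.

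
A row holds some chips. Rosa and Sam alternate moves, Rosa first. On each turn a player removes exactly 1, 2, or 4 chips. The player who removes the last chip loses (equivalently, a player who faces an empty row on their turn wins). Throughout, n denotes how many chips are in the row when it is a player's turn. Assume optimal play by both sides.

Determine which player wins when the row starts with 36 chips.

Work bottom-up. With no move the player to move wins. Otherwise the position is W if at least one move leads to an L position for the opponent, and L if every move leads to a W.
n=0: no move; the opponent has just taken the last chip and therefore loses → W
n=1: only reaches 0(W), which is W → L
n=2: reaches L-position 1 → W
n=3: reaches L-position 1 → W
n=4: only reaches 3(W), 2(W), 0(W), all W → L
n=5: reaches L-position 4 → W
n=6: reaches L-position 4 → W
n=7: only reaches 6(W), 5(W), 3(W), all W → L
n=8: reaches L-position 7 → W
n=9: reaches L-position 7 → W
n=10: only reaches 9(W), 8(W), 6(W), all W → L
n=11: reaches L-position 10 → W
n=12: reaches L-position 10 → W
n=13: only reaches 12(W), 11(W), 9(W), all W → L
n=14: reaches L-position 13 → W
n=15: reaches L-position 13 → W
n=16: only reaches 15(W), 14(W), 12(W), all W → L
n=17: reaches L-position 16 → W
n=18: reaches L-position 16 → W
n=19: only reaches 18(W), 17(W), 15(W), all W → L
n=20: reaches L-position 19 → W
n=21: reaches L-position 19 → W
n=22: only reaches 21(W), 20(W), 18(W), all W → L
n=23: reaches L-position 22 → W
n=24: reaches L-position 22 → W
n=25: only reaches 24(W), 23(W), 21(W), all W → L
n=26: reaches L-position 25 → W
n=27: reaches L-position 25 → W
n=28: only reaches 27(W), 26(W), 24(W), all W → L
n=29: reaches L-position 28 → W
n=30: reaches L-position 28 → W
n=31: only reaches 30(W), 29(W), 27(W), all W → L
n=32: reaches L-position 31 → W
n=33: reaches L-position 31 → W
n=34: only reaches 33(W), 32(W), 30(W), all W → L
n=35: reaches L-position 34 → W
n=36: reaches L-position 34 → W
From 36 Rosa can remove 2, leaving 34, reaching an L position.

Rosa wins.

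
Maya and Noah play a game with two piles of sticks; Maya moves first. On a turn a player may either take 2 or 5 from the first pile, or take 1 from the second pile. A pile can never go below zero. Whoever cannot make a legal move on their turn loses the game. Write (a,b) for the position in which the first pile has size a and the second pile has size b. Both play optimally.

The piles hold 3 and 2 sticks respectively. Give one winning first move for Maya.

Move to (1,2).

Compute win/loss labels from the base case upward. A position with no move is L. Any other position is W if it can reach an L in one move, else L.
No move ever increases a pile, so every position that can arise here has a ≤ 3 and b ≤ 2; it is enough to label the cells with 0 ≤ a ≤ 3 and 0 ≤ b ≤ 2.
Every move lowers a or b (never raises either), so fill the grid row by row in increasing a, and left to right within a row: each cell's successors are then already labelled.
      b=0  b=1  b=2
a=0:    L    W    L
a=1:    L    W    L
a=2:    W    L    W
a=3:    W    L    W
Cells with no legal move (terminal, hence L): (0,0), (1,0).
The remaining L cells, each justified by listing all of its moves:
(0,2): →(0,1)(W) only, which is W, so L
(1,2): →(1,1)(W) only, which is W, so L
(2,1): →(0,1)(W), (2,0)(W) — all W, so L
(3,1): →(1,1)(W), (3,0)(W) — all W, so L
Every other cell has at least one move into one of the L cells above, so it is W.
From (3,2), the L positions reachable in one move are: (1,2), (3,1). Any move reaching one of these is winning.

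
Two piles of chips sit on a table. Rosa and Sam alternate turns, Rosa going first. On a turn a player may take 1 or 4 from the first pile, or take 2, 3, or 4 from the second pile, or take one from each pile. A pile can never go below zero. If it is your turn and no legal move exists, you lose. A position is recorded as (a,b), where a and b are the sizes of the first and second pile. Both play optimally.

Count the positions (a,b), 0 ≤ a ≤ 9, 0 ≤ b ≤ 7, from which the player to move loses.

26

Label each position W (a win for the player to move) or L (a loss). A position with no legal move is L; any other position is W exactly when some move reaches an L, and L when every move reaches a W.
Every move lowers a or b (never raises either), so fill the grid row by row in increasing a, and left to right within a row: each cell's successors are then already labelled.
      b=0  b=1  b=2  b=3  b=4  b=5  b=6  b=7
a=0:    L    L    W    W    W    W    L    L
a=1:    W    W    W    L    L    W    W    W
a=2:    L    L    W    W    W    W    L    L
a=3:    W    W    W    L    L    W    W    W
a=4:    W    W    L    W    W    W    W    W
a=5:    L    L    W    W    W    W    L    L
a=6:    W    W    W    L    L    W    W    W
a=7:    L    L    W    W    W    W    L    L
a=8:    W    W    W    L    L    W    W    W
a=9:    W    W    L    W    W    W    W    W
Cells with no legal move (terminal, hence L): (0,0), (0,1).
The remaining L cells, each justified by listing all of its moves:
(0,6): only reaches (0,4)(W), (0,3)(W), (0,2)(W), all W → L
(0,7): only reaches (0,5)(W), (0,4)(W), (0,3)(W), all W → L
(1,3): only reaches (0,3)(W), (1,1)(W), (1,0)(W), (0,2)(W), all W → L
(1,4): only reaches (0,4)(W), (1,2)(W), (1,1)(W), (1,0)(W), (0,3)(W), all W → L
(2,0): only reaches (1,0)(W), which is W → L
(2,1): only reaches (1,1)(W), (1,0)(W), all W → L
(2,6): only reaches (1,6)(W), (2,4)(W), (2,3)(W), (2,2)(W), (1,5)(W), all W → L
(2,7): only reaches (1,7)(W), (2,5)(W), (2,4)(W), (2,3)(W), (1,6)(W), all W → L
(3,3): only reaches (2,3)(W), (3,1)(W), (3,0)(W), (2,2)(W), all W → L
(3,4): only reaches (2,4)(W), (3,2)(W), (3,1)(W), (3,0)(W), (2,3)(W), all W → L
(4,2): only reaches (3,2)(W), (0,2)(W), (4,0)(W), (3,1)(W), all W → L
(5,0): only reaches (4,0)(W), (1,0)(W), all W → L
(5,1): only reaches (4,1)(W), (1,1)(W), (4,0)(W), all W → L
(5,6): only reaches (4,6)(W), (1,6)(W), (5,4)(W), (5,3)(W), (5,2)(W), (4,5)(W), all W → L
(5,7): only reaches (4,7)(W), (1,7)(W), (5,5)(W), (5,4)(W), (5,3)(W), (4,6)(W), all W → L
(6,3): only reaches (5,3)(W), (2,3)(W), (6,1)(W), (6,0)(W), (5,2)(W), all W → L
(6,4): only reaches (5,4)(W), (2,4)(W), (6,2)(W), (6,1)(W), (6,0)(W), (5,3)(W), all W → L
(7,0): only reaches (6,0)(W), (3,0)(W), all W → L
(7,1): only reaches (6,1)(W), (3,1)(W), (6,0)(W), all W → L
(7,6): only reaches (6,6)(W), (3,6)(W), (7,4)(W), (7,3)(W), (7,2)(W), (6,5)(W), all W → L
(7,7): only reaches (6,7)(W), (3,7)(W), (7,5)(W), (7,4)(W), (7,3)(W), (6,6)(W), all W → L
(8,3): only reaches (7,3)(W), (4,3)(W), (8,1)(W), (8,0)(W), (7,2)(W), all W → L
(8,4): only reaches (7,4)(W), (4,4)(W), (8,2)(W), (8,1)(W), (8,0)(W), (7,3)(W), all W → L
(9,2): only reaches (8,2)(W), (5,2)(W), (9,0)(W), (8,1)(W), all W → L
Every other cell has at least one move into one of the L cells above, so it is W.
L cells per row: a=0: 4, a=1: 2, a=2: 4, a=3: 2, a=4: 1, a=5: 4, a=6: 2, a=7: 4, a=8: 2, a=9: 1; total 26.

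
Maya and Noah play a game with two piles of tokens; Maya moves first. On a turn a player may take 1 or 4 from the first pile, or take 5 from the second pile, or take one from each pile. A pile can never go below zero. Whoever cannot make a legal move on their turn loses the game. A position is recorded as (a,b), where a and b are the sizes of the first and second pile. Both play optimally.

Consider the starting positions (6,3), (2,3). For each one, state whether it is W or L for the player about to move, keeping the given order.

(6,3): W, (2,3): L

Work bottom-up. With no move the player to move loses. Otherwise the position is W if at least one move leads to an L position for the opponent, and L if every move leads to a W.
No move ever increases a pile, so every position that can arise here has a ≤ 6 and b ≤ 3; it is enough to label the cells with 0 ≤ a ≤ 6 and 0 ≤ b ≤ 3.
Every move lowers a or b (never raises either), so fill the grid row by row in increasing a, and left to right within a row: each cell's successors are then already labelled.
      b=0  b=1  b=2  b=3
a=0:    L    L    L    L
a=1:    W    W    W    W
a=2:    L    L    L    L
a=3:    W    W    W    W
a=4:    W    W    W    W
a=5:    L    L    L    L
a=6:    W    W    W    W
Cells with no legal move (terminal, hence L): (0,0), (0,1), (0,2), (0,3).
The remaining L cells, each justified by listing all of its moves:
(2,0): L (sole option (1,0)(W) is W)
(2,1): L (options (1,1)(W), (1,0)(W) are all W)
(2,2): L (options (1,2)(W), (1,1)(W) are all W)
(2,3): L (options (1,3)(W), (1,2)(W) are all W)
(5,0): L (options (4,0)(W), (1,0)(W) are all W)
(5,1): L (options (4,1)(W), (1,1)(W), (4,0)(W) are all W)
(5,2): L (options (4,2)(W), (1,2)(W), (4,1)(W) are all W)
(5,3): L (options (4,3)(W), (1,3)(W), (4,2)(W) are all W)
Every other cell has at least one move into one of the L cells above, so it is W.
(6,3): the move to (5,3) reaches an L cell, so W
(2,3): one of the L cells justified above, so L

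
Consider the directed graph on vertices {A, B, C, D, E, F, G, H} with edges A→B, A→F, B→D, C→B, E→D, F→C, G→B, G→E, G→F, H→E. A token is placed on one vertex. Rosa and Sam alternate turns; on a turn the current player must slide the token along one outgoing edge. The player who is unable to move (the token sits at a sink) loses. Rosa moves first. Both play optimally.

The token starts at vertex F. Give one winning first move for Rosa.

Move to C.

Work bottom-up. With no move the player to move loses. Otherwise the position is W if at least one move leads to an L position for the opponent, and L if every move leads to a W.
Every edge goes from a vertex to one that appears earlier in the order D, B, C, E, F, G, H, A, so processing vertices in that order labels each vertex after all of its successors.
D: no outgoing edge → L
B: can move to D, which is L ⇒ W
C: the only move is to B(W), a W ⇒ L
E: can move to D, which is L ⇒ W
F: can move to C, which is L ⇒ W
G: moves to F(W), E(W), B(W); every one is W ⇒ L
H: the only move is to E(W), a W ⇒ L
A: moves to F(W), B(W); every one is W ⇒ L
From F, the L positions reachable in one move are: C.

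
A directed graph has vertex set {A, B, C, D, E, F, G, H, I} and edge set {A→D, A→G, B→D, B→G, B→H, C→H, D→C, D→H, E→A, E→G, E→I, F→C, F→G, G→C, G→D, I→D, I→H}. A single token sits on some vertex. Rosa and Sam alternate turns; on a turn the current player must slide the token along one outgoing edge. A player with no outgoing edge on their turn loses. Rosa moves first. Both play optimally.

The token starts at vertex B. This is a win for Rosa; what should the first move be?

Move to G.

Compute win/loss labels from the base case upward. A position with no move is L. Any other position is W if it can reach an L in one move, else L.
Every edge goes from a vertex to one that appears earlier in the order H, C, D, G, I, F, A, E, B, so processing vertices in that order labels each vertex after all of its successors.
H: no outgoing edge → L
C: can move to H, which is L ⇒ W
D: can move to H, which is L ⇒ W
G: moves to D(W), C(W); every one is W ⇒ L
I: can move to H, which is L ⇒ W
F: can move to G, which is L ⇒ W
A: can move to G, which is L ⇒ W
E: can move to G, which is L ⇒ W
B: can move to G, which is L ⇒ W
From B, the L positions reachable in one move are: G, H. Any move reaching one of these is winning.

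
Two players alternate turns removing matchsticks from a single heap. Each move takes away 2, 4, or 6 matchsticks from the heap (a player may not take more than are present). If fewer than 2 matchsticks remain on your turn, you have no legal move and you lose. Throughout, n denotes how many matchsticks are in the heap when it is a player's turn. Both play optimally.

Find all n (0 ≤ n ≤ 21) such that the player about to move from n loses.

0, 1, 8, 9, 16, 17

Positions with no move are L. A position that does have a move is losing for the player to move precisely when every available move leads to a winning position for the opponent. Fill in the labels:
n=0: no move → L
n=1: no move → L
n=2: →0(L), so W
n=3: →1(L), so W
n=4: →0(L), so W
n=5: →1(L), so W
n=6: →0(L), so W
n=7: →1(L), so W
n=8: →6(W), 4(W), 2(W) — all W, so L
n=9: →7(W), 5(W), 3(W) — all W, so L
n=10: →8(L), so W
n=11: →9(L), so W
n=12: →8(L), so W
n=13: →9(L), so W
n=14: →8(L), so W
n=15: →9(L), so W
n=16: →14(W), 12(W), 10(W) — all W, so L
n=17: →15(W), 13(W), 11(W) — all W, so L
n=18: →16(L), so W
n=19: →17(L), so W
n=20: →16(L), so W
n=21: →17(L), so W
The losing starting values of n are exactly the entries labelled L in this table (6 of them).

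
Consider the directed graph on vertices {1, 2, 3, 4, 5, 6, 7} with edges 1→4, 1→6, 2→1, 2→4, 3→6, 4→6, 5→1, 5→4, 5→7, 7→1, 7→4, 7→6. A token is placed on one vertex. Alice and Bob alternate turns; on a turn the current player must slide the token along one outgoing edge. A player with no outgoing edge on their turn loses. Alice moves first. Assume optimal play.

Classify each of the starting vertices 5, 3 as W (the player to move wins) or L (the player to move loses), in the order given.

5: L, 3: W

Use the standard recursion: the mover loses at a terminal position; elsewhere, the mover wins exactly when some move hands the opponent an L position.
Every edge goes from a vertex to one that appears earlier in the order 6, 4, 1, 2, 7, 3, 5, so processing vertices in that order labels each vertex after all of its successors.
6: no outgoing edge → L
4: W (go to 6, an L position)
1: W (go to 6, an L position)
2: L (options 1(W), 4(W) are all W)
7: W (go to 6, an L position)
3: W (go to 6, an L position)
5: L (options 7(W), 1(W), 4(W) are all W)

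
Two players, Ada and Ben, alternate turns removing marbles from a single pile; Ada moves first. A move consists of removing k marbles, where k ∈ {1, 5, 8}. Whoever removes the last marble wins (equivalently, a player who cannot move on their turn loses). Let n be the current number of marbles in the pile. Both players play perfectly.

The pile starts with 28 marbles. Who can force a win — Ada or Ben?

Ben wins.

Build the W/L table. Terminal = L. A non-terminal position is W if it has a move to some L; otherwise it is L.
n=0: no move → L
n=1: can move to 0, which is L ⇒ W
n=2: the only move is to 1(W), a W ⇒ L
n=3: can move to 2, which is L ⇒ W
n=4: the only move is to 3(W), a W ⇒ L
n=5: can move to 4, which is L ⇒ W
n=6: moves to 5(W), 1(W); every one is W ⇒ L
n=7: can move to 6, which is L ⇒ W
n=8: can move to 0, which is L ⇒ W
n=9: can move to 4, which is L ⇒ W
n=10: can move to 2, which is L ⇒ W
n=11: can move to 6, which is L ⇒ W
n=12: can move to 4, which is L ⇒ W
n=13: moves to 12(W), 8(W), 5(W); every one is W ⇒ L
n=14: can move to 13, which is L ⇒ W
n=15: moves to 14(W), 10(W), 7(W); every one is W ⇒ L
n=16: can move to 15, which is L ⇒ W
n=17: moves to 16(W), 12(W), 9(W); every one is W ⇒ L
n=18: can move to 17, which is L ⇒ W
n=19: moves to 18(W), 14(W), 11(W); every one is W ⇒ L
n=20: can move to 19, which is L ⇒ W
n=21: can move to 13, which is L ⇒ W
n=22: can move to 17, which is L ⇒ W
n=23: can move to 15, which is L ⇒ W
n=24: can move to 19, which is L ⇒ W
n=25: can move to 17, which is L ⇒ W
n=26: moves to 25(W), 21(W), 18(W); every one is W ⇒ L
n=27: can move to 26, which is L ⇒ W
n=28: moves to 27(W), 23(W), 20(W); every one is W ⇒ L
The starting position 28 is L: whatever Ada does, the opponent receives a W position.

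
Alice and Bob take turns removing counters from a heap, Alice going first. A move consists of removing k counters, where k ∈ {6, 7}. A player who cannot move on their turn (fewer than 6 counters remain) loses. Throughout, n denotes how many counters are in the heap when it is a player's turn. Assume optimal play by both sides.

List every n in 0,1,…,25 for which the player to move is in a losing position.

0, 1, 2, 3, 4, 5, 13, 14, 15, 16, 17, 18

Compute win/loss labels from the base case upward. A position with no move is L. Any other position is W if it can reach an L in one move, else L.
n=0: no move → L
n=1: no move → L
n=2: no move → L
n=3: no move → L
n=4: no move → L
n=5: no move → L
n=6: reaches L-position 0 → W
n=7: reaches L-position 1 → W
n=8: reaches L-position 2 → W
n=9: reaches L-position 3 → W
n=10: reaches L-position 4 → W
n=11: reaches L-position 5 → W
n=12: reaches L-position 5 → W
n=13: only reaches 7(W), 6(W), all W → L
n=14: only reaches 8(W), 7(W), all W → L
n=15: only reaches 9(W), 8(W), all W → L
n=16: only reaches 10(W), 9(W), all W → L
n=17: only reaches 11(W), 10(W), all W → L
n=18: only reaches 12(W), 11(W), all W → L
n=19: reaches L-position 13 → W
n=20: reaches L-position 14 → W
n=21: reaches L-position 15 → W
n=22: reaches L-position 16 → W
n=23: reaches L-position 17 → W
n=24: reaches L-position 18 → W
n=25: reaches L-position 18 → W
Reading off the rows marked L gives the requested list; there are 12 such values of n.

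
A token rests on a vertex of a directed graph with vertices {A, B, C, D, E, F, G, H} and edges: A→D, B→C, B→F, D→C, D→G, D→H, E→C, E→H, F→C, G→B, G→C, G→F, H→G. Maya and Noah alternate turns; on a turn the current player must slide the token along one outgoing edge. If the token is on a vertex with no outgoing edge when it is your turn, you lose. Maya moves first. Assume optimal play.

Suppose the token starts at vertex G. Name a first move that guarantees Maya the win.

Work bottom-up. With no move the player to move loses. Otherwise the position is W if at least one move leads to an L position for the opponent, and L if every move leads to a W.
Every edge goes from a vertex to one that appears earlier in the order C, F, B, G, H, E, D, A, so processing vertices in that order labels each vertex after all of its successors.
C: no outgoing edge → L
F: →C(L), so W
B: →C(L), so W
G: →C(L), so W
H: →G(W) only, which is W, so L
E: →H(L), so W
D: →H(L), so W
A: →D(W) only, which is W, so L
From G, the L positions reachable in one move are: C.

Move to C.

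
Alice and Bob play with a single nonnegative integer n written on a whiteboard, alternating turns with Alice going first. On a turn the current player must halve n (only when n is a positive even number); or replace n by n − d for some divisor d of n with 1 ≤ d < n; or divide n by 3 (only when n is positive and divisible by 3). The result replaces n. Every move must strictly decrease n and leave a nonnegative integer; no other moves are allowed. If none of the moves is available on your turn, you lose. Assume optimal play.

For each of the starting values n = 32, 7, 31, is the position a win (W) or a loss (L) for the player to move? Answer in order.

Use the standard recursion: the mover loses at a terminal position; elsewhere, the mover wins exactly when some move hands the opponent an L position.
n=0: no move → L
n=1: no move → L
n=2: W (go to 1, an L position)
n=3: W (go to 1, an L position)
n=4: L (options 2(W), 3(W) are all W)
n=5: W (go to 4, an L position)
n=6: W (go to 4, an L position)
n=7: L (sole option 6(W) is W)
n=8: W (go to 4, an L position)
n=9: L (options 3(W), 6(W), 8(W) are all W)
n=10: W (go to 9, an L position)
n=11: L (sole option 10(W) is W)
n=12: W (go to 4, an L position)
n=13: L (sole option 12(W) is W)
n=14: W (go to 7, an L position)
n=15: L (options 5(W), 10(W), 12(W), 14(W) are all W)
n=16: W (go to 15, an L position)
n=17: L (sole option 16(W) is W)
n=18: W (go to 9, an L position)
n=19: L (sole option 18(W) is W)
n=20: W (go to 15, an L position)
n=21: W (go to 7, an L position)
n=22: W (go to 11, an L position)
n=23: L (sole option 22(W) is W)
n=24: W (go to 23, an L position)
n=25: L (options 20(W), 24(W) are all W)
n=26: W (go to 13, an L position)
n=27: W (go to 9, an L position)
n=28: L (options 14(W), 21(W), 24(W), 26(W), 27(W) are all W)
n=29: W (go to 28, an L position)
n=30: W (go to 15, an L position)
n=31: L (sole option 30(W) is W)
n=32: W (go to 28, an L position)

32: W, 7: L, 31: L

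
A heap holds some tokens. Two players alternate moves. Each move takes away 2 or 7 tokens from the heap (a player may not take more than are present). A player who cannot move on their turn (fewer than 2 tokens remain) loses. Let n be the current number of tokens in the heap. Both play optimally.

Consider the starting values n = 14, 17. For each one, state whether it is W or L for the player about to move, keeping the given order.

Work bottom-up. With no move the player to move loses. Otherwise the position is W if at least one move leads to an L position for the opponent, and L if every move leads to a W.
n=0: no move → L
n=1: no move → L
n=2: W (go to 0, an L position)
n=3: W (go to 1, an L position)
n=4: L (sole option 2(W) is W)
n=5: L (sole option 3(W) is W)
n=6: W (go to 4, an L position)
n=7: W (go to 5, an L position)
n=8: W (go to 1, an L position)
n=9: L (options 7(W), 2(W) are all W)
n=10: L (options 8(W), 3(W) are all W)
n=11: W (go to 9, an L position)
n=12: W (go to 10, an L position)
n=13: L (options 11(W), 6(W) are all W)
n=14: L (options 12(W), 7(W) are all W)
n=15: W (go to 13, an L position)
n=16: W (go to 14, an L position)
n=17: W (go to 10, an L position)

14: L, 17: W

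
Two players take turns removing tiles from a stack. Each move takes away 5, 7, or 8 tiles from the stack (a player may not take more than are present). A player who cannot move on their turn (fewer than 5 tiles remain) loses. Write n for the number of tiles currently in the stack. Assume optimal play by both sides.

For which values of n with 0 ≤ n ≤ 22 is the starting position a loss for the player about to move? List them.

Compute win/loss labels from the base case upward. A position with no move is L. Any other position is W if it can reach an L in one move, else L.
n=0: no move → L
n=1: no move → L
n=2: no move → L
n=3: no move → L
n=4: no move → L
n=5: reaches L-position 0 → W
n=6: reaches L-position 1 → W
n=7: reaches L-position 2 → W
n=8: reaches L-position 3 → W
n=9: reaches L-position 4 → W
n=10: reaches L-position 3 → W
n=11: reaches L-position 4 → W
n=12: reaches L-position 4 → W
n=13: only reaches 8(W), 6(W), 5(W), all W → L
n=14: only reaches 9(W), 7(W), 6(W), all W → L
n=15: only reaches 10(W), 8(W), 7(W), all W → L
n=16: only reaches 11(W), 9(W), 8(W), all W → L
n=17: only reaches 12(W), 10(W), 9(W), all W → L
n=18: reaches L-position 13 → W
n=19: reaches L-position 14 → W
n=20: reaches L-position 15 → W
n=21: reaches L-position 16 → W
n=22: reaches L-position 17 → W
Reading off the rows marked L gives the requested list; there are 10 such values of n.

0, 1, 2, 3, 4, 13, 14, 15, 16, 17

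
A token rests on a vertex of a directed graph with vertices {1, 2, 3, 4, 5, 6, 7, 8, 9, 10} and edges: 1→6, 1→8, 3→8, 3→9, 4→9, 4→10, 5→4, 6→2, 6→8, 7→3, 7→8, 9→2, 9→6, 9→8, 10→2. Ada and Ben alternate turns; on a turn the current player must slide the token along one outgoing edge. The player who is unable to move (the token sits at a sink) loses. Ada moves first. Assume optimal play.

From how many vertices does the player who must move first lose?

Use the standard recursion: the mover loses at a terminal position; elsewhere, the mover wins exactly when some move hands the opponent an L position.
Every edge goes from a vertex to one that appears earlier in the order 8, 2, 6, 9, 10, 3, 1, 4, 5, 7, so processing vertices in that order labels each vertex after all of its successors.
8: no outgoing edge → L
2: no outgoing edge → L
6: can move to 2, which is L ⇒ W
9: can move to 2, which is L ⇒ W
10: can move to 2, which is L ⇒ W
3: can move to 8, which is L ⇒ W
1: can move to 8, which is L ⇒ W
4: moves to 10(W), 9(W); every one is W ⇒ L
5: can move to 4, which is L ⇒ W
7: can move to 8, which is L ⇒ W
The L vertices are 2, 4, 8; that is 3 in all.

3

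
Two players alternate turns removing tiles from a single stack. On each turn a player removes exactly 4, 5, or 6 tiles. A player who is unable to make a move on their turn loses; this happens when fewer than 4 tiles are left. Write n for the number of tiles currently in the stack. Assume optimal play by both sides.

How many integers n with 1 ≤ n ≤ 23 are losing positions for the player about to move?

Positions with no move are L. A position that does have a move is losing for the player to move precisely when every available move leads to a winning position for the opponent. Fill in the labels:
n=0: no move → L
n=1: no move → L
n=2: no move → L
n=3: no move → L
n=4: can move to 0, which is L ⇒ W
n=5: can move to 1, which is L ⇒ W
n=6: can move to 2, which is L ⇒ W
n=7: can move to 3, which is L ⇒ W
n=8: can move to 3, which is L ⇒ W
n=9: can move to 3, which is L ⇒ W
n=10: moves to 6(W), 5(W), 4(W); every one is W ⇒ L
n=11: moves to 7(W), 6(W), 5(W); every one is W ⇒ L
n=12: moves to 8(W), 7(W), 6(W); every one is W ⇒ L
n=13: moves to 9(W), 8(W), 7(W); every one is W ⇒ L
n=14: can move to 10, which is L ⇒ W
n=15: can move to 11, which is L ⇒ W
n=16: can move to 12, which is L ⇒ W
n=17: can move to 13, which is L ⇒ W
n=18: can move to 13, which is L ⇒ W
n=19: can move to 13, which is L ⇒ W
n=20: moves to 16(W), 15(W), 14(W); every one is W ⇒ L
n=21: moves to 17(W), 16(W), 15(W); every one is W ⇒ L
n=22: moves to 18(W), 17(W), 16(W); every one is W ⇒ L
n=23: moves to 19(W), 18(W), 17(W); every one is W ⇒ L
L entries with 1 ≤ n ≤ 23 (n=0 is outside the asked range and is not counted): n = 1, 2, 3, 10, 11, 12, 13, 20, 21, 22, 23; that makes 11.

11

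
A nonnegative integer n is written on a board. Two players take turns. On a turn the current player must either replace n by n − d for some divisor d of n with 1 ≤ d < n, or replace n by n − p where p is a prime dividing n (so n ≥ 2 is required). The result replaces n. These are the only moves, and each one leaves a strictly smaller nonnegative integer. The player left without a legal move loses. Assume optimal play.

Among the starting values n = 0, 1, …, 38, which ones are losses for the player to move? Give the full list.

Use the standard recursion: the mover loses at a terminal position; elsewhere, the mover wins exactly when some move hands the opponent an L position.
n=0: no move → L
n=1: no move → L
n=2: can move to 0, which is L ⇒ W
n=3: can move to 0, which is L ⇒ W
n=4: moves to 2(W), 3(W); every one is W ⇒ L
n=5: can move to 0, which is L ⇒ W
n=6: can move to 4, which is L ⇒ W
n=7: can move to 0, which is L ⇒ W
n=8: can move to 4, which is L ⇒ W
n=9: moves to 6(W), 8(W); every one is W ⇒ L
n=10: can move to 9, which is L ⇒ W
n=11: can move to 0, which is L ⇒ W
n=12: can move to 9, which is L ⇒ W
n=13: can move to 0, which is L ⇒ W
n=14: moves to 7(W), 12(W), 13(W); every one is W ⇒ L
n=15: can move to 14, which is L ⇒ W
n=16: can move to 14, which is L ⇒ W
n=17: can move to 0, which is L ⇒ W
n=18: can move to 9, which is L ⇒ W
n=19: can move to 0, which is L ⇒ W
n=20: moves to 10(W), 15(W), 16(W), 18(W), 19(W); every one is W ⇒ L
n=21: can move to 14, which is L ⇒ W
n=22: can move to 20, which is L ⇒ W
n=23: can move to 0, which is L ⇒ W
n=24: can move to 20, which is L ⇒ W
n=25: can move to 20, which is L ⇒ W
n=26: moves to 13(W), 24(W), 25(W); every one is W ⇒ L
n=27: can move to 26, which is L ⇒ W
n=28: can move to 14, which is L ⇒ W
n=29: can move to 0, which is L ⇒ W
n=30: can move to 20, which is L ⇒ W
n=31: can move to 0, which is L ⇒ W
n=32: moves to 16(W), 24(W), 28(W), 30(W), 31(W); every one is W ⇒ L
n=33: can move to 32, which is L ⇒ W
n=34: can move to 32, which is L ⇒ W
n=35: moves to 28(W), 30(W), 34(W); every one is W ⇒ L
n=36: can move to 32, which is L ⇒ W
n=37: can move to 0, which is L ⇒ W
n=38: moves to 19(W), 36(W), 37(W); every one is W ⇒ L
The losing starting values of n are exactly the entries labelled L in this table (10 of them).

0, 1, 4, 9, 14, 20, 26, 32, 35, 38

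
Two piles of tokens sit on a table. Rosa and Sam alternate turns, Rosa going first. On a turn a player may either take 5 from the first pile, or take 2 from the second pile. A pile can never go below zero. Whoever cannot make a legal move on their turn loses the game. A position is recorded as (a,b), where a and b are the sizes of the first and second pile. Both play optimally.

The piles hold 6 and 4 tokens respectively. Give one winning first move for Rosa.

Classify positions by backward induction: terminal positions (no move available) are L. From any other position, the mover wins iff some move reaches an L.
No move ever increases a pile, so every position that can arise here has a ≤ 6 and b ≤ 4; it is enough to label the cells with 0 ≤ a ≤ 6 and 0 ≤ b ≤ 4.
Every move lowers a or b (never raises either), so fill the grid row by row in increasing a, and left to right within a row: each cell's successors are then already labelled.
      b=0  b=1  b=2  b=3  b=4
a=0:    L    L    W    W    L
a=1:    L    L    W    W    L
a=2:    L    L    W    W    L
a=3:    L    L    W    W    L
a=4:    L    L    W    W    L
a=5:    W    W    L    L    W
a=6:    W    W    L    L    W
Cells with no legal move (terminal, hence L): (0,0), (0,1), (1,0), (1,1), (2,0), (2,1), (3,0), (3,1), (4,0), (4,1).
The remaining L cells, each justified by listing all of its moves:
(0,4): the only move is to (0,2)(W), a W ⇒ L
(1,4): the only move is to (1,2)(W), a W ⇒ L
(2,4): the only move is to (2,2)(W), a W ⇒ L
(3,4): the only move is to (3,2)(W), a W ⇒ L
(4,4): the only move is to (4,2)(W), a W ⇒ L
(5,2): moves to (0,2)(W), (5,0)(W); every one is W ⇒ L
(5,3): moves to (0,3)(W), (5,1)(W); every one is W ⇒ L
(6,2): moves to (1,2)(W), (6,0)(W); every one is W ⇒ L
(6,3): moves to (1,3)(W), (6,1)(W); every one is W ⇒ L
Every other cell has at least one move into one of the L cells above, so it is W.
From (6,4), the L positions reachable in one move are: (1,4), (6,2). Any move reaching one of these is winning.

Move to (1,4).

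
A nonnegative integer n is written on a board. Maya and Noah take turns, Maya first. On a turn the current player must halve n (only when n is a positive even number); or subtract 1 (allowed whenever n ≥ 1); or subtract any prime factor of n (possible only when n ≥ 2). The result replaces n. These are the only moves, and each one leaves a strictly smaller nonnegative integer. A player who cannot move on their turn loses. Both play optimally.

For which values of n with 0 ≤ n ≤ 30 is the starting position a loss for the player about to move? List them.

0, 4, 9, 14, 20, 24, 30

Classify positions by backward induction: terminal positions (no move available) are L. From any other position, the mover wins iff some move reaches an L.
n=0: no move → L
n=1: reaches L-position 0 → W
n=2: reaches L-position 0 → W
n=3: reaches L-position 0 → W
n=4: only reaches 2(W), 3(W), all W → L
n=5: reaches L-position 0 → W
n=6: reaches L-position 4 → W
n=7: reaches L-position 0 → W
n=8: reaches L-position 4 → W
n=9: only reaches 6(W), 8(W), all W → L
n=10: reaches L-position 9 → W
n=11: reaches L-position 0 → W
n=12: reaches L-position 9 → W
n=13: reaches L-position 0 → W
n=14: only reaches 7(W), 12(W), 13(W), all W → L
n=15: reaches L-position 14 → W
n=16: reaches L-position 14 → W
n=17: reaches L-position 0 → W
n=18: reaches L-position 9 → W
n=19: reaches L-position 0 → W
n=20: only reaches 10(W), 15(W), 18(W), 19(W), all W → L
n=21: reaches L-position 14 → W
n=22: reaches L-position 20 → W
n=23: reaches L-position 0 → W
n=24: only reaches 12(W), 21(W), 22(W), 23(W), all W → L
n=25: reaches L-position 20 → W
n=26: reaches L-position 24 → W
n=27: reaches L-position 24 → W
n=28: reaches L-position 14 → W
n=29: reaches L-position 0 → W
n=30: only reaches 15(W), 25(W), 27(W), 28(W), 29(W), all W → L
The losing starting values of n are exactly the entries labelled L in this table (7 of them).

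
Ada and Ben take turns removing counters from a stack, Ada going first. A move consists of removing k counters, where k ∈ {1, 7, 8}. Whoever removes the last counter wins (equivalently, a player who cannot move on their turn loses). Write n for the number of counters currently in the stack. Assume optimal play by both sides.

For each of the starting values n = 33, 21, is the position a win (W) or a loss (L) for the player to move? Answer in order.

33: W, 21: L

Positions with no move are L. A position that does have a move is losing for the player to move precisely when every available move leads to a winning position for the opponent. Fill in the labels:
n=0: no move → L
n=1: can move to 0, which is L ⇒ W
n=2: the only move is to 1(W), a W ⇒ L
n=3: can move to 2, which is L ⇒ W
n=4: the only move is to 3(W), a W ⇒ L
n=5: can move to 4, which is L ⇒ W
n=6: the only move is to 5(W), a W ⇒ L
n=7: can move to 6, which is L ⇒ W
n=8: can move to 0, which is L ⇒ W
n=9: can move to 2, which is L ⇒ W
n=10: can move to 2, which is L ⇒ W
n=11: can move to 4, which is L ⇒ W
n=12: can move to 4, which is L ⇒ W
n=13: can move to 6, which is L ⇒ W
n=14: can move to 6, which is L ⇒ W
n=15: moves to 14(W), 8(W), 7(W); every one is W ⇒ L
n=16: can move to 15, which is L ⇒ W
n=17: moves to 16(W), 10(W), 9(W); every one is W ⇒ L
n=18: can move to 17, which is L ⇒ W
n=19: moves to 18(W), 12(W), 11(W); every one is W ⇒ L
n=20: can move to 19, which is L ⇒ W
n=21: moves to 20(W), 14(W), 13(W); every one is W ⇒ L
n=22: can move to 21, which is L ⇒ W
n=23: can move to 15, which is L ⇒ W
n=24: can move to 17, which is L ⇒ W
n=25: can move to 17, which is L ⇒ W
n=26: can move to 19, which is L ⇒ W
n=27: can move to 19, which is L ⇒ W
n=28: can move to 21, which is L ⇒ W
n=29: can move to 21, which is L ⇒ W
n=30: moves to 29(W), 23(W), 22(W); every one is W ⇒ L
n=31: can move to 30, which is L ⇒ W
n=32: moves to 31(W), 25(W), 24(W); every one is W ⇒ L
n=33: can move to 32, which is L ⇒ W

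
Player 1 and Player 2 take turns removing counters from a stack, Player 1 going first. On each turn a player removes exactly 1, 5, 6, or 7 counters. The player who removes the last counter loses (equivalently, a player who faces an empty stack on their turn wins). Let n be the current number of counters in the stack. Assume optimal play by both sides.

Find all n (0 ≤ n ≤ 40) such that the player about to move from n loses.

1, 3, 5, 13, 15, 17, 25, 27, 29, 37, 39

Work bottom-up. With no move the player to move wins. Otherwise the position is W if at least one move leads to an L position for the opponent, and L if every move leads to a W.
n=0: no move; the opponent has just taken the last counter and therefore loses → W
n=1: L (sole option 0(W) is W)
n=2: W (go to 1, an L position)
n=3: L (sole option 2(W) is W)
n=4: W (go to 3, an L position)
n=5: L (options 4(W), 0(W) are all W)
n=6: W (go to 5, an L position)
n=7: W (go to 1, an L position)
n=8: W (go to 3, an L position)
n=9: W (go to 3, an L position)
n=10: W (go to 5, an L position)
n=11: W (go to 5, an L position)
n=12: W (go to 5, an L position)
n=13: L (options 12(W), 8(W), 7(W), 6(W) are all W)
n=14: W (go to 13, an L position)
n=15: L (options 14(W), 10(W), 9(W), 8(W) are all W)
n=16: W (go to 15, an L position)
n=17: L (options 16(W), 12(W), 11(W), 10(W) are all W)
n=18: W (go to 17, an L position)
n=19: W (go to 13, an L position)
n=20: W (go to 15, an L position)
n=21: W (go to 15, an L position)
n=22: W (go to 17, an L position)
n=23: W (go to 17, an L position)
n=24: W (go to 17, an L position)
n=25: L (options 24(W), 20(W), 19(W), 18(W) are all W)
n=26: W (go to 25, an L position)
n=27: L (options 26(W), 22(W), 21(W), 20(W) are all W)
n=28: W (go to 27, an L position)
n=29: L (options 28(W), 24(W), 23(W), 22(W) are all W)
n=30: W (go to 29, an L position)
n=31: W (go to 25, an L position)
n=32: W (go to 27, an L position)
n=33: W (go to 27, an L position)
n=34: W (go to 29, an L position)
n=35: W (go to 29, an L position)
n=36: W (go to 29, an L position)
n=37: L (options 36(W), 32(W), 31(W), 30(W) are all W)
n=38: W (go to 37, an L position)
n=39: L (options 38(W), 34(W), 33(W), 32(W) are all W)
n=40: W (go to 39, an L position)
Reading off the rows marked L gives the requested list; there are 11 such values of n.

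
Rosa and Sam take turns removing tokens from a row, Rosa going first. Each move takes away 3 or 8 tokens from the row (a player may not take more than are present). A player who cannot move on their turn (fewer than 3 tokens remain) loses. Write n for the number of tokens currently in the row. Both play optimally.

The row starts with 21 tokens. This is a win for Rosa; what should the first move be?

Remove 3, leaving 18.

Build the W/L table. Terminal = L. A non-terminal position is W if it has a move to some L; otherwise it is L.
n=0: no move → L
n=1: no move → L
n=2: no move → L
n=3: W (go to 0, an L position)
n=4: W (go to 1, an L position)
n=5: W (go to 2, an L position)
n=6: L (sole option 3(W) is W)
n=7: L (sole option 4(W) is W)
n=8: W (go to 0, an L position)
n=9: W (go to 6, an L position)
n=10: W (go to 7, an L position)
n=11: L (options 8(W), 3(W) are all W)
n=12: L (options 9(W), 4(W) are all W)
n=13: L (options 10(W), 5(W) are all W)
n=14: W (go to 11, an L position)
n=15: W (go to 12, an L position)
n=16: W (go to 13, an L position)
n=17: L (options 14(W), 9(W) are all W)
n=18: L (options 15(W), 10(W) are all W)
n=19: W (go to 11, an L position)
n=20: W (go to 17, an L position)
n=21: W (go to 18, an L position)
From 21, the L positions reachable in one move are: 18, 13. Any move reaching one of these is winning.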